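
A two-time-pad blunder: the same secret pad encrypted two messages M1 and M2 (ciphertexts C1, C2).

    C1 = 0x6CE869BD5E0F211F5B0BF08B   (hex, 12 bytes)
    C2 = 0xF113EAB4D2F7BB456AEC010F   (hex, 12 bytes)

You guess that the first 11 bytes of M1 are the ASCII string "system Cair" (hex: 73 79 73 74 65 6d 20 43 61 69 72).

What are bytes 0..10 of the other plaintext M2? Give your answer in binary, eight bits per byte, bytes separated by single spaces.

11101110 10000010 11110000 01111101 11101001 10010101 10111010 00011001 01010000 10001110 10000011

First, C1 ⊕ C2 = (M1 ⊕ K) ⊕ (M2 ⊕ K) = M1 ⊕ M2, so the key drops out. Then M2 = (M1 ⊕ M2) ⊕ M1 over the first 11 bytes.
byte 0: (6c xor f1) xor 73 = 9d xor 73 = ee
byte 1: (e8 xor 13) xor 79 = fb xor 79 = 82
byte 2: (69 xor ea) xor 73 = 83 xor 73 = f0
byte 3: (bd xor b4) xor 74 = 09 xor 74 = 7d
byte 4: (5e xor d2) xor 65 = 8c xor 65 = e9
byte 5: (0f xor f7) xor 6d = f8 xor 6d = 95
byte 6: (21 xor bb) xor 20 = 9a xor 20 = ba
byte 7: (1f xor 45) xor 43 = 5a xor 43 = 19
byte 8: (5b xor 6a) xor 61 = 31 xor 61 = 50
byte 9: (0b xor ec) xor 69 = e7 xor 69 = 8e
byte 10: (f0 xor 01) xor 72 = f1 xor 72 = 83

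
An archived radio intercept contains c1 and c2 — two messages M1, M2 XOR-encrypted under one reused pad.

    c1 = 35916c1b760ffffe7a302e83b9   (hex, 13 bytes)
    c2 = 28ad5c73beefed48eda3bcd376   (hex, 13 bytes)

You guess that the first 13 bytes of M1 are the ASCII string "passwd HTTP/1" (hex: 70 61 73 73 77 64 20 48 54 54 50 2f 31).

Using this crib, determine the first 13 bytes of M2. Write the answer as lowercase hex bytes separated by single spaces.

First, c1 ⊕ c2 = (M1 ⊕ K) ⊕ (M2 ⊕ K) = M1 ⊕ M2, so the key drops out. Then M2 = (M1 ⊕ M2) ⊕ M1 over the first 13 bytes.
byte 0: (35 xor 28) xor 70 = 1d xor 70 = 6d
byte 1: (91 xor ad) xor 61 = 3c xor 61 = 5d
byte 2: (6c xor 5c) xor 73 = 30 xor 73 = 43
byte 3: (1b xor 73) xor 73 = 68 xor 73 = 1b
byte 4: (76 xor be) xor 77 = c8 xor 77 = bf
byte 5: (0f xor ef) xor 64 = e0 xor 64 = 84
byte 6: (ff xor ed) xor 20 = 12 xor 20 = 32
byte 7: (fe xor 48) xor 48 = b6 xor 48 = fe
byte 8: (7a xor ed) xor 54 = 97 xor 54 = c3
byte 9: (30 xor a3) xor 54 = 93 xor 54 = c7
byte 10: (2e xor bc) xor 50 = 92 xor 50 = c2
byte 11: (83 xor d3) xor 2f = 50 xor 2f = 7f
byte 12: (b9 xor 76) xor 31 = cf xor 31 = fe

6d 5d 43 1b bf 84 32 fe c3 c7 c2 7f fe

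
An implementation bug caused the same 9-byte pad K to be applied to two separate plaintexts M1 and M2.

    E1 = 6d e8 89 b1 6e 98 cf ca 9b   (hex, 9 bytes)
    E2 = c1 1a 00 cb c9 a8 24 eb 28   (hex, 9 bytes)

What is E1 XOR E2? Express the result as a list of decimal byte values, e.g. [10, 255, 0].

E1 ⊕ E2 = (M1 ⊕ K) ⊕ (M2 ⊕ K) = M1 ⊕ M2 — the shared key cancels under XOR.
6d ^ c1 = ac
e8 ^ 1a = f2
89 ^ 00 = 89
b1 ^ cb = 7a
6e ^ c9 = a7
98 ^ a8 = 30
cf ^ 24 = eb
ca ^ eb = 21
9b ^ 28 = b3

[172, 242, 137, 122, 167, 48, 235, 33, 179]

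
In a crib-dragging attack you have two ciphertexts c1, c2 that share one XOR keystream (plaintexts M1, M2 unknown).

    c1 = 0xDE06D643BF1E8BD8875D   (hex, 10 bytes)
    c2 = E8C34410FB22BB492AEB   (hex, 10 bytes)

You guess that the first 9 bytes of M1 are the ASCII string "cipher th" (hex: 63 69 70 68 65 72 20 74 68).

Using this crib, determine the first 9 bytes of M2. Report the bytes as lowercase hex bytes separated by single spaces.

First, c1 ⊕ c2 = (M1 ⊕ K) ⊕ (M2 ⊕ K) = M1 ⊕ M2, so the key drops out. Then M2 = (M1 ⊕ M2) ⊕ M1 over the first 9 bytes.
byte 0: (de ^ e8) ^ 63 = 36 ^ 63 = 55
byte 1: (06 ^ c3) ^ 69 = c5 ^ 69 = ac
byte 2: (d6 ^ 44) ^ 70 = 92 ^ 70 = e2
byte 3: (43 ^ 10) ^ 68 = 53 ^ 68 = 3b
byte 4: (bf ^ fb) ^ 65 = 44 ^ 65 = 21
byte 5: (1e ^ 22) ^ 72 = 3c ^ 72 = 4e
byte 6: (8b ^ bb) ^ 20 = 30 ^ 20 = 10
byte 7: (d8 ^ 49) ^ 74 = 91 ^ 74 = e5
byte 8: (87 ^ 2a) ^ 68 = ad ^ 68 = c5

55 ac e2 3b 21 4e 10 e5 c5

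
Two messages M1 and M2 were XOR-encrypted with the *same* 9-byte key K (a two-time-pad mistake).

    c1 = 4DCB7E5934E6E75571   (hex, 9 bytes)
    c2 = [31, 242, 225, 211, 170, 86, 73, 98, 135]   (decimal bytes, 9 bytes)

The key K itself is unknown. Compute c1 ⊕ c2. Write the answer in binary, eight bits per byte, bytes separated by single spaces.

01010010 00111001 10011111 10001010 10011110 10110000 10101110 00110111 11110110

c1 ⊕ c2 = (M1 ⊕ K) ⊕ (M2 ⊕ K) = M1 ⊕ M2 — the shared key cancels under XOR.
 77 xor  31 =  82
203 xor 242 =  57
126 xor 225 = 159
 89 xor 211 = 138
 52 xor 170 = 158
230 xor  86 = 176
231 xor  73 = 174
 85 xor  98 =  55
113 xor 135 = 246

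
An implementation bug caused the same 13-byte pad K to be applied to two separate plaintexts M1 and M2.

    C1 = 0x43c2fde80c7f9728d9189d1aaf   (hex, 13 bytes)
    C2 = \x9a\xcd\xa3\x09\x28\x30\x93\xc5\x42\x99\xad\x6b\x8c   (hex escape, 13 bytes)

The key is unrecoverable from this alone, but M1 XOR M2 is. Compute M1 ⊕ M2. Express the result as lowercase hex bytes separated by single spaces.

C1 ⊕ C2 = (M1 ⊕ K) ⊕ (M2 ⊕ K) = M1 ⊕ M2 — the shared key cancels under XOR.
byte 0: 43 XOR 9a = d9
byte 1: c2 XOR cd = 0f
byte 2: fd XOR a3 = 5e
byte 3: e8 XOR 09 = e1
byte 4: 0c XOR 28 = 24
byte 5: 7f XOR 30 = 4f
byte 6: 97 XOR 93 = 04
byte 7: 28 XOR c5 = ed
byte 8: d9 XOR 42 = 9b
byte 9: 18 XOR 99 = 81
byte 10: 9d XOR ad = 30
byte 11: 1a XOR 6b = 71
byte 12: af XOR 8c = 23

d9 0f 5e e1 24 4f 04 ed 9b 81 30 71 23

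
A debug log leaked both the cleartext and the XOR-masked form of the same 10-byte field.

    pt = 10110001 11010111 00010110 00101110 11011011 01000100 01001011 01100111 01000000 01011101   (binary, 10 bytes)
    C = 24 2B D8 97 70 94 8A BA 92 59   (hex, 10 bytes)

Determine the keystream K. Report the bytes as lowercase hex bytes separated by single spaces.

95 fc ce b9 ab d0 c1 dd d2 04

Since C = pt ⊕ K, XORing both sides with pt gives K = pt ⊕ C.
b1 ⊕ 24 = 95
d7 ⊕ 2b = fc
16 ⊕ d8 = ce
2e ⊕ 97 = b9
db ⊕ 70 = ab
44 ⊕ 94 = d0
4b ⊕ 8a = c1
67 ⊕ ba = dd
40 ⊕ 92 = d2
5d ⊕ 59 = 04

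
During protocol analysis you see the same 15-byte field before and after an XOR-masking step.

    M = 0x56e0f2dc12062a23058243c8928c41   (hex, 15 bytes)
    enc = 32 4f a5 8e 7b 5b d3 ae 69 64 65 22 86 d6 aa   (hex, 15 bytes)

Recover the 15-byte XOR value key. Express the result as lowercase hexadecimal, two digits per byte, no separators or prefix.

Since enc = M ⊕ key, XORing both sides with M gives key = M ⊕ enc.
56 xor 32 = 64
e0 xor 4f = af
f2 xor a5 = 57
dc xor 8e = 52
12 xor 7b = 69
06 xor 5b = 5d
2a xor d3 = f9
23 xor ae = 8d
05 xor 69 = 6c
82 xor 64 = e6
43 xor 65 = 26
c8 xor 22 = ea
92 xor 86 = 14
8c xor d6 = 5a
41 xor aa = eb

64af5752695df98d6ce626ea145aeb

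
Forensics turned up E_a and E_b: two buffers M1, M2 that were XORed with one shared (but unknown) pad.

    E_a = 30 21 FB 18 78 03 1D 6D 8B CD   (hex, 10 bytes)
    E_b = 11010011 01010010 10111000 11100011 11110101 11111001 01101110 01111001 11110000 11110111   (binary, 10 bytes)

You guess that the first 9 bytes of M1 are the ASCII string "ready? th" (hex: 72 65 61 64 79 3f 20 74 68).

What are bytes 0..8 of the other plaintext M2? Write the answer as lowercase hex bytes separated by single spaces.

First, E_a ⊕ E_b = (M1 ⊕ K) ⊕ (M2 ⊕ K) = M1 ⊕ M2, so the key drops out. Then M2 = (M1 ⊕ M2) ⊕ M1 over the first 9 bytes.
byte 0: (30 ⊕ d3) ⊕ 72 = e3 ⊕ 72 = 91
byte 1: (21 ⊕ 52) ⊕ 65 = 73 ⊕ 65 = 16
byte 2: (fb ⊕ b8) ⊕ 61 = 43 ⊕ 61 = 22
byte 3: (18 ⊕ e3) ⊕ 64 = fb ⊕ 64 = 9f
byte 4: (78 ⊕ f5) ⊕ 79 = 8d ⊕ 79 = f4
byte 5: (03 ⊕ f9) ⊕ 3f = fa ⊕ 3f = c5
byte 6: (1d ⊕ 6e) ⊕ 20 = 73 ⊕ 20 = 53
byte 7: (6d ⊕ 79) ⊕ 74 = 14 ⊕ 74 = 60
byte 8: (8b ⊕ f0) ⊕ 68 = 7b ⊕ 68 = 13

91 16 22 9f f4 c5 53 60 13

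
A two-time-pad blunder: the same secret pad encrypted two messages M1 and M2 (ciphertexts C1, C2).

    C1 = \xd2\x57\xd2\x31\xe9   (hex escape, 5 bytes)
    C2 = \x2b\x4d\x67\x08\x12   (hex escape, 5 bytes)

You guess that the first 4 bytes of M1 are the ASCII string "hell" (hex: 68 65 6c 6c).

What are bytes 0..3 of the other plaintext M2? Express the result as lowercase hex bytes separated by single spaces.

First, C1 ⊕ C2 = (M1 ⊕ K) ⊕ (M2 ⊕ K) = M1 ⊕ M2, so the key drops out. Then M2 = (M1 ⊕ M2) ⊕ M1 over the first 4 bytes.
byte 0: (d2 xor 2b) xor 68 = f9 xor 68 = 91
byte 1: (57 xor 4d) xor 65 = 1a xor 65 = 7f
byte 2: (d2 xor 67) xor 6c = b5 xor 6c = d9
byte 3: (31 xor 08) xor 6c = 39 xor 6c = 55

91 7f d9 55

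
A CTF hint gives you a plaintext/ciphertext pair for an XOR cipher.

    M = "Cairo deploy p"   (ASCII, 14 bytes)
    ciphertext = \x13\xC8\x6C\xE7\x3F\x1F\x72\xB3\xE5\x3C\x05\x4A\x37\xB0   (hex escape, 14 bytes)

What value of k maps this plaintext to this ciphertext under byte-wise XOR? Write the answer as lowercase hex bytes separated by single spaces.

Since ciphertext = M ⊕ k, XORing both sides with M gives k = M ⊕ ciphertext.
 67 XOR  19 =  80
 97 XOR 200 = 169
105 XOR 108 =   5
114 XOR 231 = 149
111 XOR  63 =  80
 32 XOR  31 =  63
100 XOR 114 =  22
101 XOR 179 = 214
112 XOR 229 = 149
108 XOR  60 =  80
111 XOR   5 = 106
121 XOR  74 =  51
 32 XOR  55 =  23
112 XOR 176 = 192

50 a9 05 95 50 3f 16 d6 95 50 6a 33 17 c0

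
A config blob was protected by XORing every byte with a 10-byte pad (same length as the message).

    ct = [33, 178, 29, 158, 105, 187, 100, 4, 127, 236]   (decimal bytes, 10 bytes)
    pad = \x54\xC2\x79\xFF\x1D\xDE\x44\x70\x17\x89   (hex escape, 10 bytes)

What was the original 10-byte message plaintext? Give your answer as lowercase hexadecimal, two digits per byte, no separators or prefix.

XOR is its own inverse, so applying the key byte-wise gives the result directly.
byte 0: 21 xor 54 = 75
byte 1: b2 xor c2 = 70
byte 2: 1d xor 79 = 64
byte 3: 9e xor ff = 61
byte 4: 69 xor 1d = 74
byte 5: bb xor de = 65
byte 6: 64 xor 44 = 20
byte 7: 04 xor 70 = 74
byte 8: 7f xor 17 = 68
byte 9: ec xor 89 = 65

75706461746520746865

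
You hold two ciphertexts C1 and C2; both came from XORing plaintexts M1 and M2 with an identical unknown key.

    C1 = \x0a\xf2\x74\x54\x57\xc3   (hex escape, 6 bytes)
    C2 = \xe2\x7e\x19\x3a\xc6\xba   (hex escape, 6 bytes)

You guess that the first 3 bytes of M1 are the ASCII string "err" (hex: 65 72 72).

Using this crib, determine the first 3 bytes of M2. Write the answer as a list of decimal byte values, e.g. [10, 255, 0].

First, C1 ⊕ C2 = (M1 ⊕ K) ⊕ (M2 ⊕ K) = M1 ⊕ M2, so the key drops out. Then M2 = (M1 ⊕ M2) ⊕ M1 over the first 3 bytes.
byte 0: (0a ⊕ e2) ⊕ 65 = e8 ⊕ 65 = 8d
byte 1: (f2 ⊕ 7e) ⊕ 72 = 8c ⊕ 72 = fe
byte 2: (74 ⊕ 19) ⊕ 72 = 6d ⊕ 72 = 1f

[141, 254, 31]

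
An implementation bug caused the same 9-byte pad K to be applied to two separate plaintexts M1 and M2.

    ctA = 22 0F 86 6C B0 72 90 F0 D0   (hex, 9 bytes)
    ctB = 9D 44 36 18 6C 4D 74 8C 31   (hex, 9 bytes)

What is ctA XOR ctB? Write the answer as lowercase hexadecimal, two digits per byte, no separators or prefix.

bf4bb074dc3fe47ce1

ctA ⊕ ctB = (M1 ⊕ K) ⊕ (M2 ⊕ K) = M1 ⊕ M2 — the shared key cancels under XOR.
22 ^ 9d = bf
0f ^ 44 = 4b
86 ^ 36 = b0
6c ^ 18 = 74
b0 ^ 6c = dc
72 ^ 4d = 3f
90 ^ 74 = e4
f0 ^ 8c = 7c
d0 ^ 31 = e1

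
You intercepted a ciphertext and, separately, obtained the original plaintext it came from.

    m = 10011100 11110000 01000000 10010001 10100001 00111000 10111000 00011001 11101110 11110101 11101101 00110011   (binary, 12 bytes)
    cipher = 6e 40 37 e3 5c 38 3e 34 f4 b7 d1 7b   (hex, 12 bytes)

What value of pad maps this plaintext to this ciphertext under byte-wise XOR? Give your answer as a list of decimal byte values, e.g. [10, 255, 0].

Since cipher = m ⊕ pad, XORing both sides with m gives pad = m ⊕ cipher.
156 xor 110 = 242
240 xor  64 = 176
 64 xor  55 = 119
145 xor 227 = 114
161 xor  92 = 253
 56 xor  56 =   0
184 xor  62 = 134
 25 xor  52 =  45
238 xor 244 =  26
245 xor 183 =  66
237 xor 209 =  60
 51 xor 123 =  72

[242, 176, 119, 114, 253, 0, 134, 45, 26, 66, 60, 72]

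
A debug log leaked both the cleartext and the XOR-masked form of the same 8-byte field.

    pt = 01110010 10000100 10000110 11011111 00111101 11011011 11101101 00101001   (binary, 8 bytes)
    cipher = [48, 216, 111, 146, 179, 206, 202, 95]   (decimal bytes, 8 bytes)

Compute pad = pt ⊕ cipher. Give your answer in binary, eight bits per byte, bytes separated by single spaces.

01000010 01011100 11101001 01001101 10001110 00010101 00100111 01110110

Since cipher = pt ⊕ pad, XORing both sides with pt gives pad = pt ⊕ cipher.
72 xor 30 = 42
84 xor d8 = 5c
86 xor 6f = e9
df xor 92 = 4d
3d xor b3 = 8e
db xor ce = 15
ed xor ca = 27
29 xor 5f = 76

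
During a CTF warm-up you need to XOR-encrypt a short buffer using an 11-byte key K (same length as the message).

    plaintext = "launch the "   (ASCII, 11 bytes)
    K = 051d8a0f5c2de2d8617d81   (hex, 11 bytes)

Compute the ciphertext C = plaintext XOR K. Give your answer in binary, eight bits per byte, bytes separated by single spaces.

01101001 01111100 11111111 01100001 00111111 01000101 11000010 10101100 00001001 00011000 10100001

XOR is its own inverse, so applying the key byte-wise gives the result directly.
byte 0: 6c ^ 05 = 69
byte 1: 61 ^ 1d = 7c
byte 2: 75 ^ 8a = ff
byte 3: 6e ^ 0f = 61
byte 4: 63 ^ 5c = 3f
byte 5: 68 ^ 2d = 45
byte 6: 20 ^ e2 = c2
byte 7: 74 ^ d8 = ac
byte 8: 68 ^ 61 = 09
byte 9: 65 ^ 7d = 18
byte 10: 20 ^ 81 = a1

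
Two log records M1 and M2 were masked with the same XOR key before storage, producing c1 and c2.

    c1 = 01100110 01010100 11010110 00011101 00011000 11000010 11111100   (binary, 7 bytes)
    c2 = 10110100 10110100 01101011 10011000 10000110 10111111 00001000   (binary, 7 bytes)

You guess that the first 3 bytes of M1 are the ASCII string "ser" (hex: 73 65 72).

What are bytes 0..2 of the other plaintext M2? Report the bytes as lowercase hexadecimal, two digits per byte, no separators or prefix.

First, c1 ⊕ c2 = (M1 ⊕ K) ⊕ (M2 ⊕ K) = M1 ⊕ M2, so the key drops out. Then M2 = (M1 ⊕ M2) ⊕ M1 over the first 3 bytes.
byte 0: (66 XOR b4) XOR 73 = d2 XOR 73 = a1
byte 1: (54 XOR b4) XOR 65 = e0 XOR 65 = 85
byte 2: (d6 XOR 6b) XOR 72 = bd XOR 72 = cf

a185cf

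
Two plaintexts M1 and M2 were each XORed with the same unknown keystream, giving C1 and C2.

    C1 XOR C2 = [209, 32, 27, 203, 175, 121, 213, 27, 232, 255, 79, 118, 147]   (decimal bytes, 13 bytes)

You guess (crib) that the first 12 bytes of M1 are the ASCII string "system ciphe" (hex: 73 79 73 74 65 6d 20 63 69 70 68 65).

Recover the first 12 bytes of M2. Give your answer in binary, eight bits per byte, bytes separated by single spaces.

10100010 01011001 01101000 10111111 11001010 00010100 11110101 01111000 10000001 10001111 00100111 00010011

Since C1 ⊕ C2 = M1 ⊕ M2, XORing with the guessed M1 bytes yields the corresponding M2 bytes: M2 = (C1 ⊕ C2) ⊕ M1.
d1 xor 73 = a2
20 xor 79 = 59
1b xor 73 = 68
cb xor 74 = bf
af xor 65 = ca
79 xor 6d = 14
d5 xor 20 = f5
1b xor 63 = 78
e8 xor 69 = 81
ff xor 70 = 8f
4f xor 68 = 27
76 xor 65 = 13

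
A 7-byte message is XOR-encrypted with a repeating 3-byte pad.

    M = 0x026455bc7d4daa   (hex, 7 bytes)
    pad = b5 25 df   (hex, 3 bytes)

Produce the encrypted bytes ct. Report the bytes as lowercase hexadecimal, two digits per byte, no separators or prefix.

b7418a0958921f

The 3-byte key repeats, so the effective keystream is b5 25 df b5 25 df b5.
byte 0: 02 ^ b5 = b7
byte 1: 64 ^ 25 = 41
byte 2: 55 ^ df = 8a
byte 3: bc ^ b5 = 09
byte 4: 7d ^ 25 = 58
byte 5: 4d ^ df = 92
byte 6: aa ^ b5 = 1f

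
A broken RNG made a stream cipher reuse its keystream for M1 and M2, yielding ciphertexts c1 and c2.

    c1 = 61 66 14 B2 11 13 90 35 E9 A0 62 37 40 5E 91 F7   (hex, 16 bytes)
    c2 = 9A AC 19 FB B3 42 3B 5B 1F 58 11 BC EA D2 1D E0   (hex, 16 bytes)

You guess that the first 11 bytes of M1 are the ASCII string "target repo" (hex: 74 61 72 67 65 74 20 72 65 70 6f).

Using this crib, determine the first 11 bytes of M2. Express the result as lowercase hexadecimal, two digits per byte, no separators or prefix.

8fab7f2ec7258b1c93881c

First, c1 ⊕ c2 = (M1 ⊕ K) ⊕ (M2 ⊕ K) = M1 ⊕ M2, so the key drops out. Then M2 = (M1 ⊕ M2) ⊕ M1 over the first 11 bytes.
byte 0: (61 ^ 9a) ^ 74 = fb ^ 74 = 8f
byte 1: (66 ^ ac) ^ 61 = ca ^ 61 = ab
byte 2: (14 ^ 19) ^ 72 = 0d ^ 72 = 7f
byte 3: (b2 ^ fb) ^ 67 = 49 ^ 67 = 2e
byte 4: (11 ^ b3) ^ 65 = a2 ^ 65 = c7
byte 5: (13 ^ 42) ^ 74 = 51 ^ 74 = 25
byte 6: (90 ^ 3b) ^ 20 = ab ^ 20 = 8b
byte 7: (35 ^ 5b) ^ 72 = 6e ^ 72 = 1c
byte 8: (e9 ^ 1f) ^ 65 = f6 ^ 65 = 93
byte 9: (a0 ^ 58) ^ 70 = f8 ^ 70 = 88
byte 10: (62 ^ 11) ^ 6f = 73 ^ 6f = 1c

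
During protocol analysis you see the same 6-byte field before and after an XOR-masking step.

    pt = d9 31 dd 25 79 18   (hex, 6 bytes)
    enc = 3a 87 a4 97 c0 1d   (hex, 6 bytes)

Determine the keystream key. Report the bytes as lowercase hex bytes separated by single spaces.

e3 b6 79 b2 b9 05

Since enc = pt ⊕ key, XORing both sides with pt gives key = pt ⊕ enc.
11011001 XOR 00111010 = 11100011
00110001 XOR 10000111 = 10110110
11011101 XOR 10100100 = 01111001
00100101 XOR 10010111 = 10110010
01111001 XOR 11000000 = 10111001
00011000 XOR 00011101 = 00000101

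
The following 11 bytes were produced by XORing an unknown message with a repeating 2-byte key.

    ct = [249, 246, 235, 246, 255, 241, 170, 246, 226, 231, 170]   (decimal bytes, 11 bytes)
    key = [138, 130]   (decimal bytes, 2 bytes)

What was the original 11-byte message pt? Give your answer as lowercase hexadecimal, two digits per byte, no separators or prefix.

The 2-byte key repeats, so the effective keystream is 8a 82 8a 82 8a 82 8a 82 8a 82 8a.
byte 0: 11111001 XOR 10001010 = 01110011
byte 1: 11110110 XOR 10000010 = 01110100
byte 2: 11101011 XOR 10001010 = 01100001
byte 3: 11110110 XOR 10000010 = 01110100
byte 4: 11111111 XOR 10001010 = 01110101
byte 5: 11110001 XOR 10000010 = 01110011
byte 6: 10101010 XOR 10001010 = 00100000
byte 7: 11110110 XOR 10000010 = 01110100
byte 8: 11100010 XOR 10001010 = 01101000
byte 9: 11100111 XOR 10000010 = 01100101
byte 10: 10101010 XOR 10001010 = 00100000

7374617475732074686520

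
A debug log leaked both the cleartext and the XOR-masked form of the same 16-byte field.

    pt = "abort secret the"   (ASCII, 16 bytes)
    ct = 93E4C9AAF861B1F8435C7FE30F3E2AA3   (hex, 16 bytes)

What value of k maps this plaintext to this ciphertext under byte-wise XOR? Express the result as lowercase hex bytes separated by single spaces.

Since ct = pt ⊕ k, XORing both sides with pt gives k = pt ⊕ ct.
61 ⊕ 93 = f2
62 ⊕ e4 = 86
6f ⊕ c9 = a6
72 ⊕ aa = d8
74 ⊕ f8 = 8c
20 ⊕ 61 = 41
73 ⊕ b1 = c2
65 ⊕ f8 = 9d
63 ⊕ 43 = 20
72 ⊕ 5c = 2e
65 ⊕ 7f = 1a
74 ⊕ e3 = 97
20 ⊕ 0f = 2f
74 ⊕ 3e = 4a
68 ⊕ 2a = 42
65 ⊕ a3 = c6

f2 86 a6 d8 8c 41 c2 9d 20 2e 1a 97 2f 4a 42 c6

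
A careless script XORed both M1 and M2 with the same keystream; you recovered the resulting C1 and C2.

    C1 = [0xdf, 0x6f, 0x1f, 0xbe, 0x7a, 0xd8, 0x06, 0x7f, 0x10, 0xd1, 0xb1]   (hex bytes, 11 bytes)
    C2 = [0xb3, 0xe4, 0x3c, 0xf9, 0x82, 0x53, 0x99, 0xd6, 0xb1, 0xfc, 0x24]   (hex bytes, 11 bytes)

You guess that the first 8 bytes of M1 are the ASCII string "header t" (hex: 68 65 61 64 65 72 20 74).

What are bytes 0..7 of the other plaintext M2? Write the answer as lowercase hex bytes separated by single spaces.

04 ee 42 23 9d f9 bf dd

First, C1 ⊕ C2 = (M1 ⊕ K) ⊕ (M2 ⊕ K) = M1 ⊕ M2, so the key drops out. Then M2 = (M1 ⊕ M2) ⊕ M1 over the first 8 bytes.
byte 0: (df ⊕ b3) ⊕ 68 = 6c ⊕ 68 = 04
byte 1: (6f ⊕ e4) ⊕ 65 = 8b ⊕ 65 = ee
byte 2: (1f ⊕ 3c) ⊕ 61 = 23 ⊕ 61 = 42
byte 3: (be ⊕ f9) ⊕ 64 = 47 ⊕ 64 = 23
byte 4: (7a ⊕ 82) ⊕ 65 = f8 ⊕ 65 = 9d
byte 5: (d8 ⊕ 53) ⊕ 72 = 8b ⊕ 72 = f9
byte 6: (06 ⊕ 99) ⊕ 20 = 9f ⊕ 20 = bf
byte 7: (7f ⊕ d6) ⊕ 74 = a9 ⊕ 74 = dd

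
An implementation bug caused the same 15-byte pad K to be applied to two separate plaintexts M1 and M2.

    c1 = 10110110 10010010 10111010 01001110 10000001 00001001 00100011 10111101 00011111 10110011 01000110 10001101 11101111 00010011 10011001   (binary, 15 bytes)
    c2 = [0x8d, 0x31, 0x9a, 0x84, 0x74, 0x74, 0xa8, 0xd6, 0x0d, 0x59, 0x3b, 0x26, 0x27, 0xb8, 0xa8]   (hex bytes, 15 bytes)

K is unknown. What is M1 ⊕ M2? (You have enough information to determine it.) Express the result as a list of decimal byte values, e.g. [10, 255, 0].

[59, 163, 32, 202, 245, 125, 139, 107, 18, 234, 125, 171, 200, 171, 49]

c1 ⊕ c2 = (M1 ⊕ K) ⊕ (M2 ⊕ K) = M1 ⊕ M2 — the shared key cancels under XOR.
10110110 ^ 10001101 = 00111011
10010010 ^ 00110001 = 10100011
10111010 ^ 10011010 = 00100000
01001110 ^ 10000100 = 11001010
10000001 ^ 01110100 = 11110101
00001001 ^ 01110100 = 01111101
00100011 ^ 10101000 = 10001011
10111101 ^ 11010110 = 01101011
00011111 ^ 00001101 = 00010010
10110011 ^ 01011001 = 11101010
01000110 ^ 00111011 = 01111101
10001101 ^ 00100110 = 10101011
11101111 ^ 00100111 = 11001000
00010011 ^ 10111000 = 10101011
10011001 ^ 10101000 = 00110001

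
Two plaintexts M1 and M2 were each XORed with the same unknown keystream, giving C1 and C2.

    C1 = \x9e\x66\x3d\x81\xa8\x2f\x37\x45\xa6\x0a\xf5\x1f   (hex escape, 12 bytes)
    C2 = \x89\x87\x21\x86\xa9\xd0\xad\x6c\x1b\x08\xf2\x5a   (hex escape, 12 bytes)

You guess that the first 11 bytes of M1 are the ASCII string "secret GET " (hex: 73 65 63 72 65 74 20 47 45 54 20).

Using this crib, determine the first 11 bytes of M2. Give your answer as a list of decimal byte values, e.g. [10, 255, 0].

[100, 132, 127, 117, 100, 139, 186, 110, 248, 86, 39]

First, C1 ⊕ C2 = (M1 ⊕ K) ⊕ (M2 ⊕ K) = M1 ⊕ M2, so the key drops out. Then M2 = (M1 ⊕ M2) ⊕ M1 over the first 11 bytes.
byte 0: (9e ^ 89) ^ 73 = 17 ^ 73 = 64
byte 1: (66 ^ 87) ^ 65 = e1 ^ 65 = 84
byte 2: (3d ^ 21) ^ 63 = 1c ^ 63 = 7f
byte 3: (81 ^ 86) ^ 72 = 07 ^ 72 = 75
byte 4: (a8 ^ a9) ^ 65 = 01 ^ 65 = 64
byte 5: (2f ^ d0) ^ 74 = ff ^ 74 = 8b
byte 6: (37 ^ ad) ^ 20 = 9a ^ 20 = ba
byte 7: (45 ^ 6c) ^ 47 = 29 ^ 47 = 6e
byte 8: (a6 ^ 1b) ^ 45 = bd ^ 45 = f8
byte 9: (0a ^ 08) ^ 54 = 02 ^ 54 = 56
byte 10: (f5 ^ f2) ^ 20 = 07 ^ 20 = 27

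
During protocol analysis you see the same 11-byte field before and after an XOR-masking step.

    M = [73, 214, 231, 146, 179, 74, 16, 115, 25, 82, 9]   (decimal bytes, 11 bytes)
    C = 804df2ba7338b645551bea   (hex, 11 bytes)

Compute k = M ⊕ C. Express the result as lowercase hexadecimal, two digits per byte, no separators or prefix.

Since C = M ⊕ k, XORing both sides with M gives k = M ⊕ C.
byte 0:  73 ^ 128 = 201
byte 1: 214 ^  77 = 155
byte 2: 231 ^ 242 =  21
byte 3: 146 ^ 186 =  40
byte 4: 179 ^ 115 = 192
byte 5:  74 ^  56 = 114
byte 6:  16 ^ 182 = 166
byte 7: 115 ^  69 =  54
byte 8:  25 ^  85 =  76
byte 9:  82 ^  27 =  73
byte 10:   9 ^ 234 = 227

c99b1528c072a6364c49e3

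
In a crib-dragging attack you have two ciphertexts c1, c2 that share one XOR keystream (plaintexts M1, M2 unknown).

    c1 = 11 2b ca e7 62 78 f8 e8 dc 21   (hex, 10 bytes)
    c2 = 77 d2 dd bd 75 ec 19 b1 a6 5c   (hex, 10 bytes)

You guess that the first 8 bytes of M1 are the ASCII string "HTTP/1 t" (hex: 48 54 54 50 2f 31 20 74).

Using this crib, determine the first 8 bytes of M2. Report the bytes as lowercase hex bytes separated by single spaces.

First, c1 ⊕ c2 = (M1 ⊕ K) ⊕ (M2 ⊕ K) = M1 ⊕ M2, so the key drops out. Then M2 = (M1 ⊕ M2) ⊕ M1 over the first 8 bytes.
byte 0: (11 XOR 77) XOR 48 = 66 XOR 48 = 2e
byte 1: (2b XOR d2) XOR 54 = f9 XOR 54 = ad
byte 2: (ca XOR dd) XOR 54 = 17 XOR 54 = 43
byte 3: (e7 XOR bd) XOR 50 = 5a XOR 50 = 0a
byte 4: (62 XOR 75) XOR 2f = 17 XOR 2f = 38
byte 5: (78 XOR ec) XOR 31 = 94 XOR 31 = a5
byte 6: (f8 XOR 19) XOR 20 = e1 XOR 20 = c1
byte 7: (e8 XOR b1) XOR 74 = 59 XOR 74 = 2d

2e ad 43 0a 38 a5 c1 2d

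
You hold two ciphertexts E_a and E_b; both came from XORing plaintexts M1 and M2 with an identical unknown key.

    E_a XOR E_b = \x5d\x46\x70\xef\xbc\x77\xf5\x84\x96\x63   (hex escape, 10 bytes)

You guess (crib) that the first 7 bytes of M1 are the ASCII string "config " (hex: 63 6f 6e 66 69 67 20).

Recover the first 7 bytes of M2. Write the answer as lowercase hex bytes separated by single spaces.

3e 29 1e 89 d5 10 d5

Since E_a ⊕ E_b = M1 ⊕ M2, XORing with the guessed M1 bytes yields the corresponding M2 bytes: M2 = (E_a ⊕ E_b) ⊕ M1.
byte 0: 5d ⊕ 63 = 3e
byte 1: 46 ⊕ 6f = 29
byte 2: 70 ⊕ 6e = 1e
byte 3: ef ⊕ 66 = 89
byte 4: bc ⊕ 69 = d5
byte 5: 77 ⊕ 67 = 10
byte 6: f5 ⊕ 20 = d5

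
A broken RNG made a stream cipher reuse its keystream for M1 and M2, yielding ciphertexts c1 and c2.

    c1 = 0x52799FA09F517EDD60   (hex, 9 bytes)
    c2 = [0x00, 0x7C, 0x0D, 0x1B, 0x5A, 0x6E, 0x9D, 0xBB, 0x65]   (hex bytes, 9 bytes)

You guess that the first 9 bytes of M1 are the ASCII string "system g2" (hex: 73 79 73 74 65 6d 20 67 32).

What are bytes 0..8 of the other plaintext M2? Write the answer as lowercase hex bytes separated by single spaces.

First, c1 ⊕ c2 = (M1 ⊕ K) ⊕ (M2 ⊕ K) = M1 ⊕ M2, so the key drops out. Then M2 = (M1 ⊕ M2) ⊕ M1 over the first 9 bytes.
byte 0: (52 xor 00) xor 73 = 52 xor 73 = 21
byte 1: (79 xor 7c) xor 79 = 05 xor 79 = 7c
byte 2: (9f xor 0d) xor 73 = 92 xor 73 = e1
byte 3: (a0 xor 1b) xor 74 = bb xor 74 = cf
byte 4: (9f xor 5a) xor 65 = c5 xor 65 = a0
byte 5: (51 xor 6e) xor 6d = 3f xor 6d = 52
byte 6: (7e xor 9d) xor 20 = e3 xor 20 = c3
byte 7: (dd xor bb) xor 67 = 66 xor 67 = 01
byte 8: (60 xor 65) xor 32 = 05 xor 32 = 37

21 7c e1 cf a0 52 c3 01 37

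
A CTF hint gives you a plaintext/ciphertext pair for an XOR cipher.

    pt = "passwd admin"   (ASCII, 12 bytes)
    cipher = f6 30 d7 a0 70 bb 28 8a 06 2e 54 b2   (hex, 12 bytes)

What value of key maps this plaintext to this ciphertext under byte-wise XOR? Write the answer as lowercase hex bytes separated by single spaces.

Since cipher = pt ⊕ key, XORing both sides with pt gives key = pt ⊕ cipher.
byte 0: 70 ^ f6 = 86
byte 1: 61 ^ 30 = 51
byte 2: 73 ^ d7 = a4
byte 3: 73 ^ a0 = d3
byte 4: 77 ^ 70 = 07
byte 5: 64 ^ bb = df
byte 6: 20 ^ 28 = 08
byte 7: 61 ^ 8a = eb
byte 8: 64 ^ 06 = 62
byte 9: 6d ^ 2e = 43
byte 10: 69 ^ 54 = 3d
byte 11: 6e ^ b2 = dc

86 51 a4 d3 07 df 08 eb 62 43 3d dc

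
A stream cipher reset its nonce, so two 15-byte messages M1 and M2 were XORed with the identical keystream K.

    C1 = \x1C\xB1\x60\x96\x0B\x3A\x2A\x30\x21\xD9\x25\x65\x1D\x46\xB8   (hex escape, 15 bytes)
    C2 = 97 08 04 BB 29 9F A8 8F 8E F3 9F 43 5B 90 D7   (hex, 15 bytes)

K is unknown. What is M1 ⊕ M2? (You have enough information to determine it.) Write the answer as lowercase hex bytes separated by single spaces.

C1 ⊕ C2 = (M1 ⊕ K) ⊕ (M2 ⊕ K) = M1 ⊕ M2 — the shared key cancels under XOR.
1c XOR 97 = 8b
b1 XOR 08 = b9
60 XOR 04 = 64
96 XOR bb = 2d
0b XOR 29 = 22
3a XOR 9f = a5
2a XOR a8 = 82
30 XOR 8f = bf
21 XOR 8e = af
d9 XOR f3 = 2a
25 XOR 9f = ba
65 XOR 43 = 26
1d XOR 5b = 46
46 XOR 90 = d6
b8 XOR d7 = 6f

8b b9 64 2d 22 a5 82 bf af 2a ba 26 46 d6 6f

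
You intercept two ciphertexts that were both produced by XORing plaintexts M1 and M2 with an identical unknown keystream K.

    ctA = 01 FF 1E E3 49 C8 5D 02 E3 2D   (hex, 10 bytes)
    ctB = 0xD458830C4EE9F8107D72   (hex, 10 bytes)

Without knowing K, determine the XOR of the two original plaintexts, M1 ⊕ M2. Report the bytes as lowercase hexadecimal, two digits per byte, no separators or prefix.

d5a79def0721a5129e5f

ctA ⊕ ctB = (M1 ⊕ K) ⊕ (M2 ⊕ K) = M1 ⊕ M2 — the shared key cancels under XOR.
byte 0:   1 XOR 212 = 213
byte 1: 255 XOR  88 = 167
byte 2:  30 XOR 131 = 157
byte 3: 227 XOR  12 = 239
byte 4:  73 XOR  78 =   7
byte 5: 200 XOR 233 =  33
byte 6:  93 XOR 248 = 165
byte 7:   2 XOR  16 =  18
byte 8: 227 XOR 125 = 158
byte 9:  45 XOR 114 =  95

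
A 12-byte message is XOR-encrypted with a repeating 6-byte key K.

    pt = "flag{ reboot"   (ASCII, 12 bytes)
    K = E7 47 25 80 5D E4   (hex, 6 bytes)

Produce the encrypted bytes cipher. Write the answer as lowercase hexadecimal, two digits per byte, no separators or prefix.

812b44e726c4952247ef3290

The 6-byte key repeats, so the effective keystream is e7 47 25 80 5d e4 e7 47 25 80 5d e4.
byte 0: 66 ⊕ e7 = 81
byte 1: 6c ⊕ 47 = 2b
byte 2: 61 ⊕ 25 = 44
byte 3: 67 ⊕ 80 = e7
byte 4: 7b ⊕ 5d = 26
byte 5: 20 ⊕ e4 = c4
byte 6: 72 ⊕ e7 = 95
byte 7: 65 ⊕ 47 = 22
byte 8: 62 ⊕ 25 = 47
byte 9: 6f ⊕ 80 = ef
byte 10: 6f ⊕ 5d = 32
byte 11: 74 ⊕ e4 = 90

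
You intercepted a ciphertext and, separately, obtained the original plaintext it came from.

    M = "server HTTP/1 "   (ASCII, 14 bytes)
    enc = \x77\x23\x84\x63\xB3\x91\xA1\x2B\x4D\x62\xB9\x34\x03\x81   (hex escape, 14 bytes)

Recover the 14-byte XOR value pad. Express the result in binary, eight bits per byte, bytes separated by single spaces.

00000100 01000110 11110110 00010101 11010110 11100011 10000001 01100011 00011001 00110110 11101001 00011011 00110010 10100001

Since enc = M ⊕ pad, XORing both sides with M gives pad = M ⊕ enc.
byte 0: 73 ^ 77 = 04
byte 1: 65 ^ 23 = 46
byte 2: 72 ^ 84 = f6
byte 3: 76 ^ 63 = 15
byte 4: 65 ^ b3 = d6
byte 5: 72 ^ 91 = e3
byte 6: 20 ^ a1 = 81
byte 7: 48 ^ 2b = 63
byte 8: 54 ^ 4d = 19
byte 9: 54 ^ 62 = 36
byte 10: 50 ^ b9 = e9
byte 11: 2f ^ 34 = 1b
byte 12: 31 ^ 03 = 32
byte 13: 20 ^ 81 = a1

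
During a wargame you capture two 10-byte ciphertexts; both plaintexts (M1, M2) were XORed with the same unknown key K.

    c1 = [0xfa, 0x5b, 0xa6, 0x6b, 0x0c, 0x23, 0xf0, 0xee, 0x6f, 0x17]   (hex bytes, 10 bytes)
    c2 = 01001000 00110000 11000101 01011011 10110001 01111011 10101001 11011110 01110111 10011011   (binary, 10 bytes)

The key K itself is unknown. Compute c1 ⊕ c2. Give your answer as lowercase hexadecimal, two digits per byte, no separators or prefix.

c1 ⊕ c2 = (M1 ⊕ K) ⊕ (M2 ⊕ K) = M1 ⊕ M2 — the shared key cancels under XOR.
byte 0: fa ⊕ 48 = b2
byte 1: 5b ⊕ 30 = 6b
byte 2: a6 ⊕ c5 = 63
byte 3: 6b ⊕ 5b = 30
byte 4: 0c ⊕ b1 = bd
byte 5: 23 ⊕ 7b = 58
byte 6: f0 ⊕ a9 = 59
byte 7: ee ⊕ de = 30
byte 8: 6f ⊕ 77 = 18
byte 9: 17 ⊕ 9b = 8c

b26b6330bd585930188c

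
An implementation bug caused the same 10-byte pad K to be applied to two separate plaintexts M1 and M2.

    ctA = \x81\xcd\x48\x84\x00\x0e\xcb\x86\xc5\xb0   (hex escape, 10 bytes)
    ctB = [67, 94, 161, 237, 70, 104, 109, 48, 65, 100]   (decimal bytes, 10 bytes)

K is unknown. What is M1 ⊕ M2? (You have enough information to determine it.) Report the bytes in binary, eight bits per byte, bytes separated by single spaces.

11000010 10010011 11101001 01101001 01000110 01100110 10100110 10110110 10000100 11010100

ctA ⊕ ctB = (M1 ⊕ K) ⊕ (M2 ⊕ K) = M1 ⊕ M2 — the shared key cancels under XOR.
129 ⊕  67 = 194
205 ⊕  94 = 147
 72 ⊕ 161 = 233
132 ⊕ 237 = 105
  0 ⊕  70 =  70
 14 ⊕ 104 = 102
203 ⊕ 109 = 166
134 ⊕  48 = 182
197 ⊕  65 = 132
176 ⊕ 100 = 212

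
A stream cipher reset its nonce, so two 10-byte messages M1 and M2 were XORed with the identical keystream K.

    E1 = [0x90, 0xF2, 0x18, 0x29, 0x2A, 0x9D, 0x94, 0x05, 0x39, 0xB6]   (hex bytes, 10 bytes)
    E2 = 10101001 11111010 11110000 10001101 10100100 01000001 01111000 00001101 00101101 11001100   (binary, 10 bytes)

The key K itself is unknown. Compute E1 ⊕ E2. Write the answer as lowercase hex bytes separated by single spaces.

39 08 e8 a4 8e dc ec 08 14 7a

E1 ⊕ E2 = (M1 ⊕ K) ⊕ (M2 ⊕ K) = M1 ⊕ M2 — the shared key cancels under XOR.
90 xor a9 = 39
f2 xor fa = 08
18 xor f0 = e8
29 xor 8d = a4
2a xor a4 = 8e
9d xor 41 = dc
94 xor 78 = ec
05 xor 0d = 08
39 xor 2d = 14
b6 xor cc = 7a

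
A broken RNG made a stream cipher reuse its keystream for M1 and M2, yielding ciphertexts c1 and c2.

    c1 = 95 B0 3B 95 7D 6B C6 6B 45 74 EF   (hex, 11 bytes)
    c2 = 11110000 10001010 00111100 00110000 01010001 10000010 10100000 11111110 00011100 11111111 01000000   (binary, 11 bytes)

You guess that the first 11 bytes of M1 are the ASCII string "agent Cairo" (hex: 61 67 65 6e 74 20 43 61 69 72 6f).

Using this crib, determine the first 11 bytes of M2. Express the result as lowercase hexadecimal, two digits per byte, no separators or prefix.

045d62cb58c925f430f9c0

First, c1 ⊕ c2 = (M1 ⊕ K) ⊕ (M2 ⊕ K) = M1 ⊕ M2, so the key drops out. Then M2 = (M1 ⊕ M2) ⊕ M1 over the first 11 bytes.
byte 0: (95 ⊕ f0) ⊕ 61 = 65 ⊕ 61 = 04
byte 1: (b0 ⊕ 8a) ⊕ 67 = 3a ⊕ 67 = 5d
byte 2: (3b ⊕ 3c) ⊕ 65 = 07 ⊕ 65 = 62
byte 3: (95 ⊕ 30) ⊕ 6e = a5 ⊕ 6e = cb
byte 4: (7d ⊕ 51) ⊕ 74 = 2c ⊕ 74 = 58
byte 5: (6b ⊕ 82) ⊕ 20 = e9 ⊕ 20 = c9
byte 6: (c6 ⊕ a0) ⊕ 43 = 66 ⊕ 43 = 25
byte 7: (6b ⊕ fe) ⊕ 61 = 95 ⊕ 61 = f4
byte 8: (45 ⊕ 1c) ⊕ 69 = 59 ⊕ 69 = 30
byte 9: (74 ⊕ ff) ⊕ 72 = 8b ⊕ 72 = f9
byte 10: (ef ⊕ 40) ⊕ 6f = af ⊕ 6f = c0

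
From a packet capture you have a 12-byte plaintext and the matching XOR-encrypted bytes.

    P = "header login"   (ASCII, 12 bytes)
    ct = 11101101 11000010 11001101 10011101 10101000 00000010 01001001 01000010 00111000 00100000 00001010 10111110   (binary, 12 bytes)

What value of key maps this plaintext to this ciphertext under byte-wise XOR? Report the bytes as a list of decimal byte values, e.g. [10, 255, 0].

Since ct = P ⊕ key, XORing both sides with P gives key = P ⊕ ct.
01101000 XOR 11101101 = 10000101
01100101 XOR 11000010 = 10100111
01100001 XOR 11001101 = 10101100
01100100 XOR 10011101 = 11111001
01100101 XOR 10101000 = 11001101
01110010 XOR 00000010 = 01110000
00100000 XOR 01001001 = 01101001
01101100 XOR 01000010 = 00101110
01101111 XOR 00111000 = 01010111
01100111 XOR 00100000 = 01000111
01101001 XOR 00001010 = 01100011
01101110 XOR 10111110 = 11010000

[133, 167, 172, 249, 205, 112, 105, 46, 87, 71, 99, 208]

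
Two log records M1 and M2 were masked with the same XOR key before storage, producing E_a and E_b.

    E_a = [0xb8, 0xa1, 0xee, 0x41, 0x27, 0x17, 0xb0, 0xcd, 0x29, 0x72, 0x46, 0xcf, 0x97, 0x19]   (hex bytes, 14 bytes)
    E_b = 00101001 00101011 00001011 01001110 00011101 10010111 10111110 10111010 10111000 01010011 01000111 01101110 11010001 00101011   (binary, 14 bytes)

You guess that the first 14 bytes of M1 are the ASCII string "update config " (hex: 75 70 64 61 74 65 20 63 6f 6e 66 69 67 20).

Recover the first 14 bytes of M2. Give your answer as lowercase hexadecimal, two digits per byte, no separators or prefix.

First, E_a ⊕ E_b = (M1 ⊕ K) ⊕ (M2 ⊕ K) = M1 ⊕ M2, so the key drops out. Then M2 = (M1 ⊕ M2) ⊕ M1 over the first 14 bytes.
byte 0: (b8 XOR 29) XOR 75 = 91 XOR 75 = e4
byte 1: (a1 XOR 2b) XOR 70 = 8a XOR 70 = fa
byte 2: (ee XOR 0b) XOR 64 = e5 XOR 64 = 81
byte 3: (41 XOR 4e) XOR 61 = 0f XOR 61 = 6e
byte 4: (27 XOR 1d) XOR 74 = 3a XOR 74 = 4e
byte 5: (17 XOR 97) XOR 65 = 80 XOR 65 = e5
byte 6: (b0 XOR be) XOR 20 = 0e XOR 20 = 2e
byte 7: (cd XOR ba) XOR 63 = 77 XOR 63 = 14
byte 8: (29 XOR b8) XOR 6f = 91 XOR 6f = fe
byte 9: (72 XOR 53) XOR 6e = 21 XOR 6e = 4f
byte 10: (46 XOR 47) XOR 66 = 01 XOR 66 = 67
byte 11: (cf XOR 6e) XOR 69 = a1 XOR 69 = c8
byte 12: (97 XOR d1) XOR 67 = 46 XOR 67 = 21
byte 13: (19 XOR 2b) XOR 20 = 32 XOR 20 = 12

e4fa816e4ee52e14fe4f67c82112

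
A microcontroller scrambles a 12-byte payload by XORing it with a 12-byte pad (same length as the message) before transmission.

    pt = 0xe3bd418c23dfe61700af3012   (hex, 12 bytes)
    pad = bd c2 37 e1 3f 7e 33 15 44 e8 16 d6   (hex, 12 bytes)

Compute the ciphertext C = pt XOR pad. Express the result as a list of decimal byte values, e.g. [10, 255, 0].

e3 ⊕ bd = 5e
bd ⊕ c2 = 7f
41 ⊕ 37 = 76
8c ⊕ e1 = 6d
23 ⊕ 3f = 1c
df ⊕ 7e = a1
e6 ⊕ 33 = d5
17 ⊕ 15 = 02
00 ⊕ 44 = 44
af ⊕ e8 = 47
30 ⊕ 16 = 26
12 ⊕ d6 = c4

[94, 127, 118, 109, 28, 161, 213, 2, 68, 71, 38, 196]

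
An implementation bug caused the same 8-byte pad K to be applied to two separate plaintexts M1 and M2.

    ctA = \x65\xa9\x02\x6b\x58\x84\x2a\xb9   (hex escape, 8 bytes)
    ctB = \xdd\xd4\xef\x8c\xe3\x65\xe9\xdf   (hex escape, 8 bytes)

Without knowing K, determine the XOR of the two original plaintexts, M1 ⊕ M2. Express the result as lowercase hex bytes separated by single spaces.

b8 7d ed e7 bb e1 c3 66

ctA ⊕ ctB = (M1 ⊕ K) ⊕ (M2 ⊕ K) = M1 ⊕ M2 — the shared key cancels under XOR.
65 XOR dd = b8
a9 XOR d4 = 7d
02 XOR ef = ed
6b XOR 8c = e7
58 XOR e3 = bb
84 XOR 65 = e1
2a XOR e9 = c3
b9 XOR df = 66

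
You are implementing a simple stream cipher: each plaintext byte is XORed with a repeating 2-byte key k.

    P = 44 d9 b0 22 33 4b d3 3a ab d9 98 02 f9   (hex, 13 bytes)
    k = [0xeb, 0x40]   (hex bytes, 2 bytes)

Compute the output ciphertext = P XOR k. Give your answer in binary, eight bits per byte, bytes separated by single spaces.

10101111 10011001 01011011 01100010 11011000 00001011 00111000 01111010 01000000 10011001 01110011 01000010 00010010

The 2-byte key repeats, so the effective keystream is eb 40 eb 40 eb 40 eb 40 eb 40 eb 40 eb.
byte 0:  68 XOR 235 = 175
byte 1: 217 XOR  64 = 153
byte 2: 176 XOR 235 =  91
byte 3:  34 XOR  64 =  98
byte 4:  51 XOR 235 = 216
byte 5:  75 XOR  64 =  11
byte 6: 211 XOR 235 =  56
byte 7:  58 XOR  64 = 122
byte 8: 171 XOR 235 =  64
byte 9: 217 XOR  64 = 153
byte 10: 152 XOR 235 = 115
byte 11:   2 XOR  64 =  66
byte 12: 249 XOR 235 =  18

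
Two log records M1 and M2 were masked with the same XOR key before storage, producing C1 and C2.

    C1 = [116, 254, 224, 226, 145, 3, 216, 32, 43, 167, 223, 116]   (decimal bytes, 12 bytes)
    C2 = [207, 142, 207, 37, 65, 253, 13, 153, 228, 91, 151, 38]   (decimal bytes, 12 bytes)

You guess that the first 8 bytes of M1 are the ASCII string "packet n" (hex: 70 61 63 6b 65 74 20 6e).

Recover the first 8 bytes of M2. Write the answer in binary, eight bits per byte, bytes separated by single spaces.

11001011 00010001 01001100 10101100 10110101 10001010 11110101 11010111

First, C1 ⊕ C2 = (M1 ⊕ K) ⊕ (M2 ⊕ K) = M1 ⊕ M2, so the key drops out. Then M2 = (M1 ⊕ M2) ⊕ M1 over the first 8 bytes.
byte 0: (74 ^ cf) ^ 70 = bb ^ 70 = cb
byte 1: (fe ^ 8e) ^ 61 = 70 ^ 61 = 11
byte 2: (e0 ^ cf) ^ 63 = 2f ^ 63 = 4c
byte 3: (e2 ^ 25) ^ 6b = c7 ^ 6b = ac
byte 4: (91 ^ 41) ^ 65 = d0 ^ 65 = b5
byte 5: (03 ^ fd) ^ 74 = fe ^ 74 = 8a
byte 6: (d8 ^ 0d) ^ 20 = d5 ^ 20 = f5
byte 7: (20 ^ 99) ^ 6e = b9 ^ 6e = d7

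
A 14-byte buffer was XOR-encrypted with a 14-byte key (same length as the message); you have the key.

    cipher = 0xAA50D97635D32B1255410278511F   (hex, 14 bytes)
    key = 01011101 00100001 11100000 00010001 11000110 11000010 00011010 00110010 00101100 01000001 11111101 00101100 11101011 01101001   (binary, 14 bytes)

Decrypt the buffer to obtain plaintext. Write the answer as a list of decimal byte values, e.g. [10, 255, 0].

XOR is its own inverse, so applying the key byte-wise gives the result directly.
byte 0: aa XOR 5d = f7
byte 1: 50 XOR 21 = 71
byte 2: d9 XOR e0 = 39
byte 3: 76 XOR 11 = 67
byte 4: 35 XOR c6 = f3
byte 5: d3 XOR c2 = 11
byte 6: 2b XOR 1a = 31
byte 7: 12 XOR 32 = 20
byte 8: 55 XOR 2c = 79
byte 9: 41 XOR 41 = 00
byte 10: 02 XOR fd = ff
byte 11: 78 XOR 2c = 54
byte 12: 51 XOR eb = ba
byte 13: 1f XOR 69 = 76

[247, 113, 57, 103, 243, 17, 49, 32, 121, 0, 255, 84, 186, 118]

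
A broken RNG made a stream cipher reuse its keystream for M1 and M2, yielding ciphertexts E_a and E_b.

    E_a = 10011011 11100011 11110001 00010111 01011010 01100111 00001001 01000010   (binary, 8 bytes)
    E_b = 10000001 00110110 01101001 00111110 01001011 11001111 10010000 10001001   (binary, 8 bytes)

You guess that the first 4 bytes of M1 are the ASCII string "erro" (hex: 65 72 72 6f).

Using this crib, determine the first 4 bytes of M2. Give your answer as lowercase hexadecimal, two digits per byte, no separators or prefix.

7fa7ea46

First, E_a ⊕ E_b = (M1 ⊕ K) ⊕ (M2 ⊕ K) = M1 ⊕ M2, so the key drops out. Then M2 = (M1 ⊕ M2) ⊕ M1 over the first 4 bytes.
byte 0: (9b XOR 81) XOR 65 = 1a XOR 65 = 7f
byte 1: (e3 XOR 36) XOR 72 = d5 XOR 72 = a7
byte 2: (f1 XOR 69) XOR 72 = 98 XOR 72 = ea
byte 3: (17 XOR 3e) XOR 6f = 29 XOR 6f = 46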